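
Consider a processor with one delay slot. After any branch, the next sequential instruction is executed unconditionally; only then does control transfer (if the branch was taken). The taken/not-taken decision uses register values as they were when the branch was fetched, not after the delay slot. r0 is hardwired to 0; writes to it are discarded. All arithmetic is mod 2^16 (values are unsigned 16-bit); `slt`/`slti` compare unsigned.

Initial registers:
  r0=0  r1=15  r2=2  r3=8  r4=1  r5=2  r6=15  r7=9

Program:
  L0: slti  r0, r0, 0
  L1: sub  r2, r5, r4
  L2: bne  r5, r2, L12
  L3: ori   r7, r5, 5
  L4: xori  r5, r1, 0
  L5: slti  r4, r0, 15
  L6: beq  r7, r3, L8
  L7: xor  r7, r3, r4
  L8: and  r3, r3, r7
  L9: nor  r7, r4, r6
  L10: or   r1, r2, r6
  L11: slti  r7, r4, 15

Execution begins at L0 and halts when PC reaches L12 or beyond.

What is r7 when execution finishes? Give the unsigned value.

7

  step pc=0: slti  r0, r0, 0  regs=(0,15,2,8,1,2,15,9)
  step pc=1: sub  r2, r5, r4  regs=(0,15,1,8,1,2,15,9)
  step pc=2: bne  r5, r2, L12  cond=T  regs=(0,15,1,8,1,2,15,9)
  step pc=3: ori   r7, r5, 5  regs=(0,15,1,8,1,2,15,7)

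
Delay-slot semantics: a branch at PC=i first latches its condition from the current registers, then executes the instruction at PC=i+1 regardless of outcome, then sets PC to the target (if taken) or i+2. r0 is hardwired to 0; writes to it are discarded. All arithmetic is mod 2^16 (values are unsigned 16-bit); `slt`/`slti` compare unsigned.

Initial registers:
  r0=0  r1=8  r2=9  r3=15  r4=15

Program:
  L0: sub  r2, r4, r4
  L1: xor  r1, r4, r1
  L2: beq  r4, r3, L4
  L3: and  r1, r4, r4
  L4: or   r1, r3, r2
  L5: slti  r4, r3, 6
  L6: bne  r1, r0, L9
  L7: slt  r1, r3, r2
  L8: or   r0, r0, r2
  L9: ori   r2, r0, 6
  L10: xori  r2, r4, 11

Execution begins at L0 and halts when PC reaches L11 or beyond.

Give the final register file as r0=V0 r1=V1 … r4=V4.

r0=0 r1=0 r2=11 r3=15 r4=0

PC=0  sub  r2, r4, r4        | r0=0 r1=8 r2=0 r3=15 r4=15
PC=1  xor  r1, r4, r1        | r0=0 r1=7 r2=0 r3=15 r4=15
PC=2  beq  r4, r3, L4        | r0=0 r1=7 r2=0 r3=15 r4=15  [TAKEN]
PC=3  and  r1, r4, r4        | r0=0 r1=15 r2=0 r3=15 r4=15
PC=4  or   r1, r3, r2        | r0=0 r1=15 r2=0 r3=15 r4=15
PC=5  slti  r4, r3, 6        | r0=0 r1=15 r2=0 r3=15 r4=0
PC=6  bne  r1, r0, L9        | r0=0 r1=15 r2=0 r3=15 r4=0  [TAKEN]
PC=7  slt  r1, r3, r2        | r0=0 r1=0 r2=0 r3=15 r4=0
PC=9  ori   r2, r0, 6        | r0=0 r1=0 r2=6 r3=15 r4=0
PC=10 xori  r2, r4, 11       | r0=0 r1=0 r2=11 r3=15 r4=0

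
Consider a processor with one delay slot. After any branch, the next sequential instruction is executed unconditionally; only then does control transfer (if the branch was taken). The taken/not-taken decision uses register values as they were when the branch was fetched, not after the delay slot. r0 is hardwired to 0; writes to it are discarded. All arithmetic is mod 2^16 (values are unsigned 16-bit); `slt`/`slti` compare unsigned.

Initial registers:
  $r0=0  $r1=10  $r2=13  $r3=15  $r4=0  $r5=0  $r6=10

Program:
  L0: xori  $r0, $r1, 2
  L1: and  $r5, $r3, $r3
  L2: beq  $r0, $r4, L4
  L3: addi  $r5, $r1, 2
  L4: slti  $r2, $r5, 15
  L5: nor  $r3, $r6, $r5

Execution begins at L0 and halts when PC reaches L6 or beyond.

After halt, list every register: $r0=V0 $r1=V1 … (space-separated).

$r0=0 $r1=10 $r2=1 $r3=65521 $r4=0 $r5=12 $r6=10

  step pc=0: xori  $r0, $r1, 2  regs=(0,10,13,15,0,0,10)
  step pc=1: and  $r5, $r3, $r3  regs=(0,10,13,15,0,15,10)
  step pc=2: beq  $r0, $r4, L4  cond=T  regs=(0,10,13,15,0,15,10)
  step pc=3: addi  $r5, $r1, 2  regs=(0,10,13,15,0,12,10)
  step pc=4: slti  $r2, $r5, 15  regs=(0,10,1,15,0,12,10)
  step pc=5: nor  $r3, $r6, $r5  regs=(0,10,1,65521,0,12,10)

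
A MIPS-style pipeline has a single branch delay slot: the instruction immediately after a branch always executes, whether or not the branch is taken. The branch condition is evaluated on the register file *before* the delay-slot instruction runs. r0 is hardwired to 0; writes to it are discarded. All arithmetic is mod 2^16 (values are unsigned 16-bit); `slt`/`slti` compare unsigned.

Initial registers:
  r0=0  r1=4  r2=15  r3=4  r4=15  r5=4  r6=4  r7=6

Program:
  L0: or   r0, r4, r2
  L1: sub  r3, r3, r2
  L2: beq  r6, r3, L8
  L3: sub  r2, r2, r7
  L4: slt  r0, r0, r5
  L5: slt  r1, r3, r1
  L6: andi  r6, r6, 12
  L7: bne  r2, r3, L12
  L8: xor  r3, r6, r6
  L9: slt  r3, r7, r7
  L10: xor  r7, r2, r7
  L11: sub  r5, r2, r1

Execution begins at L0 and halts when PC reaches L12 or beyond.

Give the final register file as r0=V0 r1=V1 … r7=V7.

  step pc=0: or   r0, r4, r2  regs=(0,4,15,4,15,4,4,6)
  step pc=1: sub  r3, r3, r2  regs=(0,4,15,65525,15,4,4,6)
  step pc=2: beq  r6, r3, L8  cond=F  regs=(0,4,15,65525,15,4,4,6)
  step pc=3: sub  r2, r2, r7  regs=(0,4,9,65525,15,4,4,6)
  step pc=4: slt  r0, r0, r5  regs=(0,4,9,65525,15,4,4,6)
  step pc=5: slt  r1, r3, r1  regs=(0,0,9,65525,15,4,4,6)
  step pc=6: andi  r6, r6, 12  regs=(0,0,9,65525,15,4,4,6)
  step pc=7: bne  r2, r3, L12  cond=T  regs=(0,0,9,65525,15,4,4,6)
  step pc=8: xor  r3, r6, r6  regs=(0,0,9,0,15,4,4,6)

r0=0 r1=0 r2=9 r3=0 r4=15 r5=4 r6=4 r7=6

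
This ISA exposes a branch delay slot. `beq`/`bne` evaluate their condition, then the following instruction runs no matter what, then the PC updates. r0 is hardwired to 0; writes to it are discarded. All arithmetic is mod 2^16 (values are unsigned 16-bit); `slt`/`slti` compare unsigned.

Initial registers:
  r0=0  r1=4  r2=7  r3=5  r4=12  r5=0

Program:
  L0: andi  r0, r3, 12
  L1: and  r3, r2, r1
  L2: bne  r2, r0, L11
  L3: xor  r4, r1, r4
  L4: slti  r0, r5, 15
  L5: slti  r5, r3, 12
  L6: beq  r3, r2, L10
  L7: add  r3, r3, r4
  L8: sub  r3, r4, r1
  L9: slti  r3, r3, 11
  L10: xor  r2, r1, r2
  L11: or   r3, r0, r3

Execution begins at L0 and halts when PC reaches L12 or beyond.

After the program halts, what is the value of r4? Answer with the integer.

  step pc=0: andi  r0, r3, 12  regs=(0,4,7,5,12,0)
  step pc=1: and  r3, r2, r1  regs=(0,4,7,4,12,0)
  step pc=2: bne  r2, r0, L11  cond=T  regs=(0,4,7,4,12,0)
  step pc=3: xor  r4, r1, r4  regs=(0,4,7,4,8,0)
  step pc=11: or   r3, r0, r3  regs=(0,4,7,4,8,0)

8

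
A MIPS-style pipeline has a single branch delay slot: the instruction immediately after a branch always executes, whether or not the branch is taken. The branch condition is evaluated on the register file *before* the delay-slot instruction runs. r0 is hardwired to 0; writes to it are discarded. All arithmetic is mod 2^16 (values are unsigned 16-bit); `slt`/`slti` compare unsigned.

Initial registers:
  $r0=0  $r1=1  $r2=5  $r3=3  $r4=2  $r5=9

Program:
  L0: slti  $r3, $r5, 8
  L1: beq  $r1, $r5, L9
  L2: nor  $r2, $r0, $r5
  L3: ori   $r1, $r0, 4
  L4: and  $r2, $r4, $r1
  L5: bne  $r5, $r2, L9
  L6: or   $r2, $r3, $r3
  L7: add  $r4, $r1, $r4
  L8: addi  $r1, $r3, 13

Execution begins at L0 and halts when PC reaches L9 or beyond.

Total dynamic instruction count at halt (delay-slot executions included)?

#0 slti  $r3, $r5, 8 ; 0/1/5/0/2/9
#1 beq  $r1, $r5, L9 ; 0/1/5/0/2/9 ; →fallthru
#2 nor  $r2, $r0, $r5 ; 0/1/65526/0/2/9
#3 ori   $r1, $r0, 4 ; 0/4/65526/0/2/9
#4 and  $r2, $r4, $r1 ; 0/4/0/0/2/9
#5 bne  $r5, $r2, L9 ; 0/4/0/0/2/9 ; →target
#6 or   $r2, $r3, $r3 ; 0/4/0/0/2/9

7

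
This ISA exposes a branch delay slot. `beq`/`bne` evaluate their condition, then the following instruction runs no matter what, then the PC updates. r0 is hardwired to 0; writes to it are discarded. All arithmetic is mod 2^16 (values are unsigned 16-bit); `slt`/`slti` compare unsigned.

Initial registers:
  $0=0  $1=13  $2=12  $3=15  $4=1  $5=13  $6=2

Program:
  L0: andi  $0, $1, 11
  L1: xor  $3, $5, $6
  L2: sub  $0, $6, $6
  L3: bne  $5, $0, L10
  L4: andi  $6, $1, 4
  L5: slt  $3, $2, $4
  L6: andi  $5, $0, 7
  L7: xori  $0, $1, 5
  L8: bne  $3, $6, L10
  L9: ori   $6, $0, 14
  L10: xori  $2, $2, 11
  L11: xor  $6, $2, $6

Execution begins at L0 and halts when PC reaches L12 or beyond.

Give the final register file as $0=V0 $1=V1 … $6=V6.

  step pc=0: andi  $0, $1, 11  regs=(0,13,12,15,1,13,2)
  step pc=1: xor  $3, $5, $6  regs=(0,13,12,15,1,13,2)
  step pc=2: sub  $0, $6, $6  regs=(0,13,12,15,1,13,2)
  step pc=3: bne  $5, $0, L10  cond=T  regs=(0,13,12,15,1,13,2)
  step pc=4: andi  $6, $1, 4  regs=(0,13,12,15,1,13,4)
  step pc=10: xori  $2, $2, 11  regs=(0,13,7,15,1,13,4)
  step pc=11: xor  $6, $2, $6  regs=(0,13,7,15,1,13,3)

$0=0 $1=13 $2=7 $3=15 $4=1 $5=13 $6=3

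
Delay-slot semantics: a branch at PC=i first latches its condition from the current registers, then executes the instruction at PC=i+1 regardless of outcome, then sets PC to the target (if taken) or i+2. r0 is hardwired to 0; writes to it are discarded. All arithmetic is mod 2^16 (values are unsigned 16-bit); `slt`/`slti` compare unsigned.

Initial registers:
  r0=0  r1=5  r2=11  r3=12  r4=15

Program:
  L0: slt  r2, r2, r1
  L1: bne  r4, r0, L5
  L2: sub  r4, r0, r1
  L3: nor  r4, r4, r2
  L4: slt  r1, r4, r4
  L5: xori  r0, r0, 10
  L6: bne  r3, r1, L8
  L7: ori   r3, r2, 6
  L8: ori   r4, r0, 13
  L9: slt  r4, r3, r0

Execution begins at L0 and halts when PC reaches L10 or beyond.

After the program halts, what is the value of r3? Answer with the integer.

6

[0] slt  r2, r2, r1  →  {r0:0, r1:5, r2:0, r3:12, r4:15}
[1] bne  r4, r0, L5  →  {r0:0, r1:5, r2:0, r3:12, r4:15}  ⟨branch taken⟩
[2] sub  r4, r0, r1  →  {r0:0, r1:5, r2:0, r3:12, r4:65531}
[5] xori  r0, r0, 10  →  {r0:0, r1:5, r2:0, r3:12, r4:65531}
[6] bne  r3, r1, L8  →  {r0:0, r1:5, r2:0, r3:12, r4:65531}  ⟨branch taken⟩
[7] ori   r3, r2, 6  →  {r0:0, r1:5, r2:0, r3:6, r4:65531}
[8] ori   r4, r0, 13  →  {r0:0, r1:5, r2:0, r3:6, r4:13}
[9] slt  r4, r3, r0  →  {r0:0, r1:5, r2:0, r3:6, r4:0}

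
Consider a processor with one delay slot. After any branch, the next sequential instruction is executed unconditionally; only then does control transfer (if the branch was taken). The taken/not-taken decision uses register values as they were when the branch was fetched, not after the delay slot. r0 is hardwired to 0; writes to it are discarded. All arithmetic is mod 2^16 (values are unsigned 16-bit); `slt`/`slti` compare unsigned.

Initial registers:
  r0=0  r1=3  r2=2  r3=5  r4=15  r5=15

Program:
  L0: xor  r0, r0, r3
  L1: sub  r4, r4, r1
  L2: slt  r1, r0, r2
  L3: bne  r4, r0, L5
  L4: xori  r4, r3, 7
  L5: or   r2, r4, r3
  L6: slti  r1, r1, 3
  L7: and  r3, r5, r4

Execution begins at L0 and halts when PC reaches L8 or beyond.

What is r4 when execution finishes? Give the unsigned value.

2

#0 xor  r0, r0, r3 ; 0/3/2/5/15/15
#1 sub  r4, r4, r1 ; 0/3/2/5/12/15
#2 slt  r1, r0, r2 ; 0/1/2/5/12/15
#3 bne  r4, r0, L5 ; 0/1/2/5/12/15 ; →target
#4 xori  r4, r3, 7 ; 0/1/2/5/2/15
#5 or   r2, r4, r3 ; 0/1/7/5/2/15
#6 slti  r1, r1, 3 ; 0/1/7/5/2/15
#7 and  r3, r5, r4 ; 0/1/7/2/2/15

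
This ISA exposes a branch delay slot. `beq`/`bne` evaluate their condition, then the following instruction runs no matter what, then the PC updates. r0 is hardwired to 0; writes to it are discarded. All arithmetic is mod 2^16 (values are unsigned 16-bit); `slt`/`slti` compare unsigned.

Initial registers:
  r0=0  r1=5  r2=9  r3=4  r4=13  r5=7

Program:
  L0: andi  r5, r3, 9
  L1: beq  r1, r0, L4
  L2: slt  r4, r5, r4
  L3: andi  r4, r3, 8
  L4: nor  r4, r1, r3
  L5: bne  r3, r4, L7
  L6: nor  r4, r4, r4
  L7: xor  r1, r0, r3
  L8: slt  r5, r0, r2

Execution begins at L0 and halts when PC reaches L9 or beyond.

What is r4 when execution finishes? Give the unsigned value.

[0] andi  r5, r3, 9  →  {r0:0, r1:5, r2:9, r3:4, r4:13, r5:0}
[1] beq  r1, r0, L4  →  {r0:0, r1:5, r2:9, r3:4, r4:13, r5:0}  ⟨branch fallthrough⟩
[2] slt  r4, r5, r4  →  {r0:0, r1:5, r2:9, r3:4, r4:1, r5:0}
[3] andi  r4, r3, 8  →  {r0:0, r1:5, r2:9, r3:4, r4:0, r5:0}
[4] nor  r4, r1, r3  →  {r0:0, r1:5, r2:9, r3:4, r4:65530, r5:0}
[5] bne  r3, r4, L7  →  {r0:0, r1:5, r2:9, r3:4, r4:65530, r5:0}  ⟨branch taken⟩
[6] nor  r4, r4, r4  →  {r0:0, r1:5, r2:9, r3:4, r4:5, r5:0}
[7] xor  r1, r0, r3  →  {r0:0, r1:4, r2:9, r3:4, r4:5, r5:0}
[8] slt  r5, r0, r2  →  {r0:0, r1:4, r2:9, r3:4, r4:5, r5:1}

5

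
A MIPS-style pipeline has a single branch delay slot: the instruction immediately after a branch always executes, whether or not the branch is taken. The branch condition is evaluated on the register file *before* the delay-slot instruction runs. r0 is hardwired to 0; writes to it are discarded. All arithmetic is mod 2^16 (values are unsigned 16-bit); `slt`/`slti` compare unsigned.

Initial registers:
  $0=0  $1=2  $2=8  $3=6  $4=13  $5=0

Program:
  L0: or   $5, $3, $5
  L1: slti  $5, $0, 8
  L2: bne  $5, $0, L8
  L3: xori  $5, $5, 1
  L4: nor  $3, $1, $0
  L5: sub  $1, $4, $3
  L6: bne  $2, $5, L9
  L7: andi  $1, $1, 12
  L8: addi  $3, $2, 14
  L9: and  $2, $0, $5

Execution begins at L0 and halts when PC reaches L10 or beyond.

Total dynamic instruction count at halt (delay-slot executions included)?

6

PC=0  or   $5, $3, $5        | $0=0 $1=2 $2=8 $3=6 $4=13 $5=6
PC=1  slti  $5, $0, 8        | $0=0 $1=2 $2=8 $3=6 $4=13 $5=1
PC=2  bne  $5, $0, L8        | $0=0 $1=2 $2=8 $3=6 $4=13 $5=1  [TAKEN]
PC=3  xori  $5, $5, 1        | $0=0 $1=2 $2=8 $3=6 $4=13 $5=0
PC=8  addi  $3, $2, 14       | $0=0 $1=2 $2=8 $3=22 $4=13 $5=0
PC=9  and  $2, $0, $5        | $0=0 $1=2 $2=0 $3=22 $4=13 $5=0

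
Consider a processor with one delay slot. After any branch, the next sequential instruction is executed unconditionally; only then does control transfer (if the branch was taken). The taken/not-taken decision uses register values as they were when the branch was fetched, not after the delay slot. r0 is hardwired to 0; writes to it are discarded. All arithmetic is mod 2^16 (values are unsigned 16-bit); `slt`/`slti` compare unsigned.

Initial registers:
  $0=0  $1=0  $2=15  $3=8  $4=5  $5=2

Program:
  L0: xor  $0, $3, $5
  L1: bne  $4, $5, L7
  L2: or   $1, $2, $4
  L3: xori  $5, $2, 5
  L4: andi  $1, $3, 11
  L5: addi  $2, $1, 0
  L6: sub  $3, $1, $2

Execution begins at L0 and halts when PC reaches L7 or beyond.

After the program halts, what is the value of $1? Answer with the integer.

15

  step pc=0: xor  $0, $3, $5  regs=(0,0,15,8,5,2)
  step pc=1: bne  $4, $5, L7  cond=T  regs=(0,0,15,8,5,2)
  step pc=2: or   $1, $2, $4  regs=(0,15,15,8,5,2)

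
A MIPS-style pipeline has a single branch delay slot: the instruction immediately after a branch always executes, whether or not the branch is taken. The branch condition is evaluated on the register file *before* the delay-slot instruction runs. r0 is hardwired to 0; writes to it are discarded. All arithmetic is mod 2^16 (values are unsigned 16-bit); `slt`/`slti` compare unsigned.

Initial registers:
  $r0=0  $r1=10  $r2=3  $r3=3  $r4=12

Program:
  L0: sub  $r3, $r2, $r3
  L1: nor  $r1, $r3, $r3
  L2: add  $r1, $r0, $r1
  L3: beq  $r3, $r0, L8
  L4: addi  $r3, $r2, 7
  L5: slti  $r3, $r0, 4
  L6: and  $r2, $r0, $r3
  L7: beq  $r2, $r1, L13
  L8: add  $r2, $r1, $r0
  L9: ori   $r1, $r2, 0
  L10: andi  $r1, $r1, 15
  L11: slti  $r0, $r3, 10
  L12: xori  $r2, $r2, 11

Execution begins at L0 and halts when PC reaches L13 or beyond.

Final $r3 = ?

10

PC=0  sub  $r3, $r2, $r3     | $r0=0 $r1=10 $r2=3 $r3=0 $r4=12
PC=1  nor  $r1, $r3, $r3     | $r0=0 $r1=65535 $r2=3 $r3=0 $r4=12
PC=2  add  $r1, $r0, $r1     | $r0=0 $r1=65535 $r2=3 $r3=0 $r4=12
PC=3  beq  $r3, $r0, L8      | $r0=0 $r1=65535 $r2=3 $r3=0 $r4=12  [TAKEN]
PC=4  addi  $r3, $r2, 7      | $r0=0 $r1=65535 $r2=3 $r3=10 $r4=12
PC=8  add  $r2, $r1, $r0     | $r0=0 $r1=65535 $r2=65535 $r3=10 $r4=12
PC=9  ori   $r1, $r2, 0      | $r0=0 $r1=65535 $r2=65535 $r3=10 $r4=12
PC=10 andi  $r1, $r1, 15     | $r0=0 $r1=15 $r2=65535 $r3=10 $r4=12
PC=11 slti  $r0, $r3, 10     | $r0=0 $r1=15 $r2=65535 $r3=10 $r4=12
PC=12 xori  $r2, $r2, 11     | $r0=0 $r1=15 $r2=65524 $r3=10 $r4=12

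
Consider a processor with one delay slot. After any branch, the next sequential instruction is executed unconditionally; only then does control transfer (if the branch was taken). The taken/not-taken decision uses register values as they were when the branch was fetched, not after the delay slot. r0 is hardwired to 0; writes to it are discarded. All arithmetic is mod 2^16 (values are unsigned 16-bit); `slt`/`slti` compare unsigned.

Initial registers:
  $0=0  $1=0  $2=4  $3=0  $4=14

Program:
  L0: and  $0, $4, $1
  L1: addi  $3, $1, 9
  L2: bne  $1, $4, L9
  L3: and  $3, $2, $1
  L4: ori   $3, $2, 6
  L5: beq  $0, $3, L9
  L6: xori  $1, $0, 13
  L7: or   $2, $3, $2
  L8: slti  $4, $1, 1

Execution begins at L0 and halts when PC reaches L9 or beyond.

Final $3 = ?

0

PC=0  and  $0, $4, $1        | $0=0 $1=0 $2=4 $3=0 $4=14
PC=1  addi  $3, $1, 9        | $0=0 $1=0 $2=4 $3=9 $4=14
PC=2  bne  $1, $4, L9        | $0=0 $1=0 $2=4 $3=9 $4=14  [TAKEN]
PC=3  and  $3, $2, $1        | $0=0 $1=0 $2=4 $3=0 $4=14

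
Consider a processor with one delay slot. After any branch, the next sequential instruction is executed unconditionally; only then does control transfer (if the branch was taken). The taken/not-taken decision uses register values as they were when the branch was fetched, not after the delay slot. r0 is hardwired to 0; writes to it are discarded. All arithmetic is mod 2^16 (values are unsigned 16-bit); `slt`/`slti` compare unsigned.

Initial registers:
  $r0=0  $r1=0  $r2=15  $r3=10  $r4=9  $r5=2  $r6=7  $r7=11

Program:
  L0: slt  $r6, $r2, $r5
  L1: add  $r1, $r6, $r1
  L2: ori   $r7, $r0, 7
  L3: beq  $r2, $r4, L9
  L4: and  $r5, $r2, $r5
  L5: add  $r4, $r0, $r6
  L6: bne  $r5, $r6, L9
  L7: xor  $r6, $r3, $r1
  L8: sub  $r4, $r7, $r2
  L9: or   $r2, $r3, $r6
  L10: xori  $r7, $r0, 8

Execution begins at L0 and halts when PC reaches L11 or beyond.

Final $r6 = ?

10

PC=0  slt  $r6, $r2, $r5     | $r0=0 $r1=0 $r2=15 $r3=10 $r4=9 $r5=2 $r6=0 $r7=11
PC=1  add  $r1, $r6, $r1     | $r0=0 $r1=0 $r2=15 $r3=10 $r4=9 $r5=2 $r6=0 $r7=11
PC=2  ori   $r7, $r0, 7      | $r0=0 $r1=0 $r2=15 $r3=10 $r4=9 $r5=2 $r6=0 $r7=7
PC=3  beq  $r2, $r4, L9      | $r0=0 $r1=0 $r2=15 $r3=10 $r4=9 $r5=2 $r6=0 $r7=7  [not taken]
PC=4  and  $r5, $r2, $r5     | $r0=0 $r1=0 $r2=15 $r3=10 $r4=9 $r5=2 $r6=0 $r7=7
PC=5  add  $r4, $r0, $r6     | $r0=0 $r1=0 $r2=15 $r3=10 $r4=0 $r5=2 $r6=0 $r7=7
PC=6  bne  $r5, $r6, L9      | $r0=0 $r1=0 $r2=15 $r3=10 $r4=0 $r5=2 $r6=0 $r7=7  [TAKEN]
PC=7  xor  $r6, $r3, $r1     | $r0=0 $r1=0 $r2=15 $r3=10 $r4=0 $r5=2 $r6=10 $r7=7
PC=9  or   $r2, $r3, $r6     | $r0=0 $r1=0 $r2=10 $r3=10 $r4=0 $r5=2 $r6=10 $r7=7
PC=10 xori  $r7, $r0, 8      | $r0=0 $r1=0 $r2=10 $r3=10 $r4=0 $r5=2 $r6=10 $r7=8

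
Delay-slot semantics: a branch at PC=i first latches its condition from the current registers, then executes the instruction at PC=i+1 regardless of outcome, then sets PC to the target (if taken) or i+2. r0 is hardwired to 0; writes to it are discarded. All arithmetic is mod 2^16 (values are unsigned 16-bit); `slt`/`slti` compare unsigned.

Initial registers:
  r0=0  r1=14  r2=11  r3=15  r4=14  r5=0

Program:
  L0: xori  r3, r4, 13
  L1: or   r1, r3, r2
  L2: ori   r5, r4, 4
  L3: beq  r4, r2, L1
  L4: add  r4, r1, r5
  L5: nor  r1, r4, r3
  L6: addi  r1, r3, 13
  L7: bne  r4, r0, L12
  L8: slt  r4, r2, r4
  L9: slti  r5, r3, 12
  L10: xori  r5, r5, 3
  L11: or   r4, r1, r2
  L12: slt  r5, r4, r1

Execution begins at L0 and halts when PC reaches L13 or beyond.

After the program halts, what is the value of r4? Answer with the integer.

  step pc=0: xori  r3, r4, 13  regs=(0,14,11,3,14,0)
  step pc=1: or   r1, r3, r2  regs=(0,11,11,3,14,0)
  step pc=2: ori   r5, r4, 4  regs=(0,11,11,3,14,14)
  step pc=3: beq  r4, r2, L1  cond=F  regs=(0,11,11,3,14,14)
  step pc=4: add  r4, r1, r5  regs=(0,11,11,3,25,14)
  step pc=5: nor  r1, r4, r3  regs=(0,65508,11,3,25,14)
  step pc=6: addi  r1, r3, 13  regs=(0,16,11,3,25,14)
  step pc=7: bne  r4, r0, L12  cond=T  regs=(0,16,11,3,25,14)
  step pc=8: slt  r4, r2, r4  regs=(0,16,11,3,1,14)
  step pc=12: slt  r5, r4, r1  regs=(0,16,11,3,1,1)

1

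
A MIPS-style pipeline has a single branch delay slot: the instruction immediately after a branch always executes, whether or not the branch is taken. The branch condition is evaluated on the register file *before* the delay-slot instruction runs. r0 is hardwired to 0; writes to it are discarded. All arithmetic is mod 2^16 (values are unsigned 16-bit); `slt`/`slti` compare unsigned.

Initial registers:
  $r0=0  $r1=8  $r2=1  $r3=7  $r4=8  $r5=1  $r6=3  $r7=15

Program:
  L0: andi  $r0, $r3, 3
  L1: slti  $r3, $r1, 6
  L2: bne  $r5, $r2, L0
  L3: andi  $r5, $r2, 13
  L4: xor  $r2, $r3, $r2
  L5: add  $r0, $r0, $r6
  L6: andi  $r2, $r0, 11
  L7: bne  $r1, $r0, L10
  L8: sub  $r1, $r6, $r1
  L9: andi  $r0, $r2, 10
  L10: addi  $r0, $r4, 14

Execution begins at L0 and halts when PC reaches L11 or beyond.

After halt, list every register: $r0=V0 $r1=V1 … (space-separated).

#0 andi  $r0, $r3, 3 ; 0/8/1/7/8/1/3/15
#1 slti  $r3, $r1, 6 ; 0/8/1/0/8/1/3/15
#2 bne  $r5, $r2, L0 ; 0/8/1/0/8/1/3/15 ; →fallthru
#3 andi  $r5, $r2, 13 ; 0/8/1/0/8/1/3/15
#4 xor  $r2, $r3, $r2 ; 0/8/1/0/8/1/3/15
#5 add  $r0, $r0, $r6 ; 0/8/1/0/8/1/3/15
#6 andi  $r2, $r0, 11 ; 0/8/0/0/8/1/3/15
#7 bne  $r1, $r0, L10 ; 0/8/0/0/8/1/3/15 ; →target
#8 sub  $r1, $r6, $r1 ; 0/65531/0/0/8/1/3/15
#10 addi  $r0, $r4, 14 ; 0/65531/0/0/8/1/3/15

$r0=0 $r1=65531 $r2=0 $r3=0 $r4=8 $r5=1 $r6=3 $r7=15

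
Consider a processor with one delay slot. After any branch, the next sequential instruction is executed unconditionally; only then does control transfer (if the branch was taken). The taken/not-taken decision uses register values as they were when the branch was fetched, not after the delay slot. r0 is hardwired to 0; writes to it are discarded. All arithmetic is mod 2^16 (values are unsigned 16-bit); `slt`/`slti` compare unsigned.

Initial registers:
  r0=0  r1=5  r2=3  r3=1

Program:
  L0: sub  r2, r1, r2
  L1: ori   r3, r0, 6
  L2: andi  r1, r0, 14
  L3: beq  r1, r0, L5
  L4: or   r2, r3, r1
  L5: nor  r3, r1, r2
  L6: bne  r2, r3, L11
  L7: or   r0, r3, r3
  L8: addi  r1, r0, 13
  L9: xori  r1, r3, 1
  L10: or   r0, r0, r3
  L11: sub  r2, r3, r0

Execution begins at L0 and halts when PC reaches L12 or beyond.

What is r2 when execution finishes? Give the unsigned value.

[0] sub  r2, r1, r2  →  {r0:0, r1:5, r2:2, r3:1}
[1] ori   r3, r0, 6  →  {r0:0, r1:5, r2:2, r3:6}
[2] andi  r1, r0, 14  →  {r0:0, r1:0, r2:2, r3:6}
[3] beq  r1, r0, L5  →  {r0:0, r1:0, r2:2, r3:6}  ⟨branch taken⟩
[4] or   r2, r3, r1  →  {r0:0, r1:0, r2:6, r3:6}
[5] nor  r3, r1, r2  →  {r0:0, r1:0, r2:6, r3:65529}
[6] bne  r2, r3, L11  →  {r0:0, r1:0, r2:6, r3:65529}  ⟨branch taken⟩
[7] or   r0, r3, r3  →  {r0:0, r1:0, r2:6, r3:65529}
[11] sub  r2, r3, r0  →  {r0:0, r1:0, r2:65529, r3:65529}

65529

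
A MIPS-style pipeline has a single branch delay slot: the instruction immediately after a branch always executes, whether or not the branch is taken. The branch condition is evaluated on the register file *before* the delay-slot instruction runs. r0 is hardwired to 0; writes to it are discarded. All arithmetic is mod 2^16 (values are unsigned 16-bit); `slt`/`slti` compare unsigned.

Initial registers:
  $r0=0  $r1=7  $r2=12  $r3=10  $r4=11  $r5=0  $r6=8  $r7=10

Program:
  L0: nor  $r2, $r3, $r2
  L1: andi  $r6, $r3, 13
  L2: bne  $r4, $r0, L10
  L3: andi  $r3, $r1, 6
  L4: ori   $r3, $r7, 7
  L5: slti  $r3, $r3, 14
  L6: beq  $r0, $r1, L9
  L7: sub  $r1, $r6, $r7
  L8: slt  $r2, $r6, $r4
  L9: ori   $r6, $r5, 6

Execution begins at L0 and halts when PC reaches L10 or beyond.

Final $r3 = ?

PC=0  nor  $r2, $r3, $r2     | $r0=0 $r1=7 $r2=65521 $r3=10 $r4=11 $r5=0 $r6=8 $r7=10
PC=1  andi  $r6, $r3, 13     | $r0=0 $r1=7 $r2=65521 $r3=10 $r4=11 $r5=0 $r6=8 $r7=10
PC=2  bne  $r4, $r0, L10     | $r0=0 $r1=7 $r2=65521 $r3=10 $r4=11 $r5=0 $r6=8 $r7=10  [TAKEN]
PC=3  andi  $r3, $r1, 6      | $r0=0 $r1=7 $r2=65521 $r3=6 $r4=11 $r5=0 $r6=8 $r7=10

6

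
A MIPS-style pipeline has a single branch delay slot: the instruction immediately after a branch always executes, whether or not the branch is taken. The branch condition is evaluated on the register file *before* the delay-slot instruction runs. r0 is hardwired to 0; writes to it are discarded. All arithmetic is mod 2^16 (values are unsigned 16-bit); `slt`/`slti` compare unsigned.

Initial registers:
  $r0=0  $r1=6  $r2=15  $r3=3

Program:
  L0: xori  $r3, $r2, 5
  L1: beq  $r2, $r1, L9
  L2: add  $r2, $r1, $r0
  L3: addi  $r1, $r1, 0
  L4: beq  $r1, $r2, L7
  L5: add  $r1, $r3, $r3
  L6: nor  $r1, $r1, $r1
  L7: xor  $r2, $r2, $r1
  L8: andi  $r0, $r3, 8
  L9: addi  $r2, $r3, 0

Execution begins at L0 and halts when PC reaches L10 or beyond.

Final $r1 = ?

PC=0  xori  $r3, $r2, 5      | $r0=0 $r1=6 $r2=15 $r3=10
PC=1  beq  $r2, $r1, L9      | $r0=0 $r1=6 $r2=15 $r3=10  [not taken]
PC=2  add  $r2, $r1, $r0     | $r0=0 $r1=6 $r2=6 $r3=10
PC=3  addi  $r1, $r1, 0      | $r0=0 $r1=6 $r2=6 $r3=10
PC=4  beq  $r1, $r2, L7      | $r0=0 $r1=6 $r2=6 $r3=10  [TAKEN]
PC=5  add  $r1, $r3, $r3     | $r0=0 $r1=20 $r2=6 $r3=10
PC=7  xor  $r2, $r2, $r1     | $r0=0 $r1=20 $r2=18 $r3=10
PC=8  andi  $r0, $r3, 8      | $r0=0 $r1=20 $r2=18 $r3=10
PC=9  addi  $r2, $r3, 0      | $r0=0 $r1=20 $r2=10 $r3=10

20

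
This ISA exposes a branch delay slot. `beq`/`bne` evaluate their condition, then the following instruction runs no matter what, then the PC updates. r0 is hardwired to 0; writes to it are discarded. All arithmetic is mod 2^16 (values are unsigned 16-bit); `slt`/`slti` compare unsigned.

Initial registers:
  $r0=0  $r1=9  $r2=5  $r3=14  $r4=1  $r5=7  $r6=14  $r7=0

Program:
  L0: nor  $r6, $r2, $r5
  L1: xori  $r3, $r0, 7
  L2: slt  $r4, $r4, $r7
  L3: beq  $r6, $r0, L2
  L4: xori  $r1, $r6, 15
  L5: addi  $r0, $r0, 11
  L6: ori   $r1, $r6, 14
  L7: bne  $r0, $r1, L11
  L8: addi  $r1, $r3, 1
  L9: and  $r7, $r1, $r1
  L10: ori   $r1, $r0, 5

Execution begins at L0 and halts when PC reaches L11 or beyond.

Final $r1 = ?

[0] nor  $r6, $r2, $r5  →  {$r0:0, $r1:9, $r2:5, $r3:14, $r4:1, $r5:7, $r6:65528, $r7:0}
[1] xori  $r3, $r0, 7  →  {$r0:0, $r1:9, $r2:5, $r3:7, $r4:1, $r5:7, $r6:65528, $r7:0}
[2] slt  $r4, $r4, $r7  →  {$r0:0, $r1:9, $r2:5, $r3:7, $r4:0, $r5:7, $r6:65528, $r7:0}
[3] beq  $r6, $r0, L2  →  {$r0:0, $r1:9, $r2:5, $r3:7, $r4:0, $r5:7, $r6:65528, $r7:0}  ⟨branch fallthrough⟩
[4] xori  $r1, $r6, 15  →  {$r0:0, $r1:65527, $r2:5, $r3:7, $r4:0, $r5:7, $r6:65528, $r7:0}
[5] addi  $r0, $r0, 11  →  {$r0:0, $r1:65527, $r2:5, $r3:7, $r4:0, $r5:7, $r6:65528, $r7:0}
[6] ori   $r1, $r6, 14  →  {$r0:0, $r1:65534, $r2:5, $r3:7, $r4:0, $r5:7, $r6:65528, $r7:0}
[7] bne  $r0, $r1, L11  →  {$r0:0, $r1:65534, $r2:5, $r3:7, $r4:0, $r5:7, $r6:65528, $r7:0}  ⟨branch taken⟩
[8] addi  $r1, $r3, 1  →  {$r0:0, $r1:8, $r2:5, $r3:7, $r4:0, $r5:7, $r6:65528, $r7:0}

8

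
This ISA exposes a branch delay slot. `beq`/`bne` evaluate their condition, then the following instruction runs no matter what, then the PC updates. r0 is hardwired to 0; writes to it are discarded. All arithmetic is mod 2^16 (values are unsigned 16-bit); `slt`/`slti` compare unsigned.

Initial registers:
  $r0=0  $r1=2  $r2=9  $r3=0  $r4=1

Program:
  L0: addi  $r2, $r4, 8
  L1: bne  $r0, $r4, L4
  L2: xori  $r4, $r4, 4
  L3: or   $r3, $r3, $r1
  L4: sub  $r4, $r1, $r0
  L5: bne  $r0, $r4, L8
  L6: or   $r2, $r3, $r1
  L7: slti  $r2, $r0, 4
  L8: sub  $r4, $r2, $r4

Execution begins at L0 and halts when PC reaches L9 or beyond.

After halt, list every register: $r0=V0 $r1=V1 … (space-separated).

  step pc=0: addi  $r2, $r4, 8  regs=(0,2,9,0,1)
  step pc=1: bne  $r0, $r4, L4  cond=T  regs=(0,2,9,0,1)
  step pc=2: xori  $r4, $r4, 4  regs=(0,2,9,0,5)
  step pc=4: sub  $r4, $r1, $r0  regs=(0,2,9,0,2)
  step pc=5: bne  $r0, $r4, L8  cond=T  regs=(0,2,9,0,2)
  step pc=6: or   $r2, $r3, $r1  regs=(0,2,2,0,2)
  step pc=8: sub  $r4, $r2, $r4  regs=(0,2,2,0,0)

$r0=0 $r1=2 $r2=2 $r3=0 $r4=0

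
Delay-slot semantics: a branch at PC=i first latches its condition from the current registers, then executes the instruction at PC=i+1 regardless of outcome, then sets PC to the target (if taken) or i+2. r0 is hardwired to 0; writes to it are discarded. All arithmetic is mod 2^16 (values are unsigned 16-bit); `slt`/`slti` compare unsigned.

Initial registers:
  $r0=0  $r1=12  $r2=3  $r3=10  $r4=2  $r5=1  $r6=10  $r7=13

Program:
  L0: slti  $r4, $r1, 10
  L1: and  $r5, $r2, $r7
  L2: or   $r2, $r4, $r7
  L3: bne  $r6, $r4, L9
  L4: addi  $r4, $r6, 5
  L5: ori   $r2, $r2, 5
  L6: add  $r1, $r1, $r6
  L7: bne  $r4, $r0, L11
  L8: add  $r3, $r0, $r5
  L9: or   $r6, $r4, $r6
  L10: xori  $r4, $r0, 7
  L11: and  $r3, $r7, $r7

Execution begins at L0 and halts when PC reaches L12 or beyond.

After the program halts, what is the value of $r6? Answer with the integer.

15

#0 slti  $r4, $r1, 10 ; 0/12/3/10/0/1/10/13
#1 and  $r5, $r2, $r7 ; 0/12/3/10/0/1/10/13
#2 or   $r2, $r4, $r7 ; 0/12/13/10/0/1/10/13
#3 bne  $r6, $r4, L9 ; 0/12/13/10/0/1/10/13 ; →target
#4 addi  $r4, $r6, 5 ; 0/12/13/10/15/1/10/13
#9 or   $r6, $r4, $r6 ; 0/12/13/10/15/1/15/13
#10 xori  $r4, $r0, 7 ; 0/12/13/10/7/1/15/13
#11 and  $r3, $r7, $r7 ; 0/12/13/13/7/1/15/13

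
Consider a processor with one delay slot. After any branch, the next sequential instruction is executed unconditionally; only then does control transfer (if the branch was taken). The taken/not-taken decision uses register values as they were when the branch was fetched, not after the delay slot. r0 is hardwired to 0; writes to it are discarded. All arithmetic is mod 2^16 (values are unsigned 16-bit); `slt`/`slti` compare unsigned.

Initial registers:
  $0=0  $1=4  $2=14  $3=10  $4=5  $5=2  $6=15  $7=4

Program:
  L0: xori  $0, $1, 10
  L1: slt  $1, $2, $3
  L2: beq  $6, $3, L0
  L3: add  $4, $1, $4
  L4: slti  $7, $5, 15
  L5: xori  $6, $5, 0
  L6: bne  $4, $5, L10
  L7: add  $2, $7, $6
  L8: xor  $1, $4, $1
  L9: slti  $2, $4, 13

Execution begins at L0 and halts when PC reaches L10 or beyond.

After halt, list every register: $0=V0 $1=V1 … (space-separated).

$0=0 $1=0 $2=3 $3=10 $4=5 $5=2 $6=2 $7=1

#0 xori  $0, $1, 10 ; 0/4/14/10/5/2/15/4
#1 slt  $1, $2, $3 ; 0/0/14/10/5/2/15/4
#2 beq  $6, $3, L0 ; 0/0/14/10/5/2/15/4 ; →fallthru
#3 add  $4, $1, $4 ; 0/0/14/10/5/2/15/4
#4 slti  $7, $5, 15 ; 0/0/14/10/5/2/15/1
#5 xori  $6, $5, 0 ; 0/0/14/10/5/2/2/1
#6 bne  $4, $5, L10 ; 0/0/14/10/5/2/2/1 ; →target
#7 add  $2, $7, $6 ; 0/0/3/10/5/2/2/1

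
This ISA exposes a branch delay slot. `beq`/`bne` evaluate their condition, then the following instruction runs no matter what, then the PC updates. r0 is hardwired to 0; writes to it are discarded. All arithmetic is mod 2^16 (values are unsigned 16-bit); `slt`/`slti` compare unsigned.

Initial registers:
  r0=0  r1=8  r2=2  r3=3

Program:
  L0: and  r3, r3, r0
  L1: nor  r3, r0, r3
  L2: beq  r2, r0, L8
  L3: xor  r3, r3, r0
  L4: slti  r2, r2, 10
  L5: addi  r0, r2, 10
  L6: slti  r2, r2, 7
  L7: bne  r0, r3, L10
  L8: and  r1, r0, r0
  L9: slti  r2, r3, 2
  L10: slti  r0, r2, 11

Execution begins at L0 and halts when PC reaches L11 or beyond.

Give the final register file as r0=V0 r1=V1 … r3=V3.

#0 and  r3, r3, r0 ; 0/8/2/0
#1 nor  r3, r0, r3 ; 0/8/2/65535
#2 beq  r2, r0, L8 ; 0/8/2/65535 ; →fallthru
#3 xor  r3, r3, r0 ; 0/8/2/65535
#4 slti  r2, r2, 10 ; 0/8/1/65535
#5 addi  r0, r2, 10 ; 0/8/1/65535
#6 slti  r2, r2, 7 ; 0/8/1/65535
#7 bne  r0, r3, L10 ; 0/8/1/65535 ; →target
#8 and  r1, r0, r0 ; 0/0/1/65535
#10 slti  r0, r2, 11 ; 0/0/1/65535

r0=0 r1=0 r2=1 r3=65535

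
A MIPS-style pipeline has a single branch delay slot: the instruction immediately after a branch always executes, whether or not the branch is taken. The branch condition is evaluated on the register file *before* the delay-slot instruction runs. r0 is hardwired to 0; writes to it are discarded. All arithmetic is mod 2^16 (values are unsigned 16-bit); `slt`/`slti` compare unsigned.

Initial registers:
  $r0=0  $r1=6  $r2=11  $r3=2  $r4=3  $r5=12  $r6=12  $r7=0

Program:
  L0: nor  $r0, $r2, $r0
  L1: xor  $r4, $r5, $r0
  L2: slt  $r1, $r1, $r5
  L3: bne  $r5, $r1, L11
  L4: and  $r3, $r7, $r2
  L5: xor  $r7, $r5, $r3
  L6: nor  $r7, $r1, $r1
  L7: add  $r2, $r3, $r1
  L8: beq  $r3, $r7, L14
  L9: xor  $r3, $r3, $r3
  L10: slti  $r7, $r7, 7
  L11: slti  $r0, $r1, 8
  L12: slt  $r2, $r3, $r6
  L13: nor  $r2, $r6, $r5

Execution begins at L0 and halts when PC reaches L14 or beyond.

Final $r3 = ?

0

#0 nor  $r0, $r2, $r0 ; 0/6/11/2/3/12/12/0
#1 xor  $r4, $r5, $r0 ; 0/6/11/2/12/12/12/0
#2 slt  $r1, $r1, $r5 ; 0/1/11/2/12/12/12/0
#3 bne  $r5, $r1, L11 ; 0/1/11/2/12/12/12/0 ; →target
#4 and  $r3, $r7, $r2 ; 0/1/11/0/12/12/12/0
#11 slti  $r0, $r1, 8 ; 0/1/11/0/12/12/12/0
#12 slt  $r2, $r3, $r6 ; 0/1/1/0/12/12/12/0
#13 nor  $r2, $r6, $r5 ; 0/1/65523/0/12/12/12/0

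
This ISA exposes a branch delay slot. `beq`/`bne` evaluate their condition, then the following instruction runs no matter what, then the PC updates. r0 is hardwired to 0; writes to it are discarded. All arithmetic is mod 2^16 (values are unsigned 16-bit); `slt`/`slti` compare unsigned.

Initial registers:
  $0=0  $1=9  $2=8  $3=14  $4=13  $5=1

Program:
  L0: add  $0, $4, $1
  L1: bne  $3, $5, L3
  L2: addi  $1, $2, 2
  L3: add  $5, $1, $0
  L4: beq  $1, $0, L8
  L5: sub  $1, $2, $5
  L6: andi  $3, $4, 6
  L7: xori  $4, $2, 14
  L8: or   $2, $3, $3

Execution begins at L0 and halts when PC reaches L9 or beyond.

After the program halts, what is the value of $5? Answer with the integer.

  step pc=0: add  $0, $4, $1  regs=(0,9,8,14,13,1)
  step pc=1: bne  $3, $5, L3  cond=T  regs=(0,9,8,14,13,1)
  step pc=2: addi  $1, $2, 2  regs=(0,10,8,14,13,1)
  step pc=3: add  $5, $1, $0  regs=(0,10,8,14,13,10)
  step pc=4: beq  $1, $0, L8  cond=F  regs=(0,10,8,14,13,10)
  step pc=5: sub  $1, $2, $5  regs=(0,65534,8,14,13,10)
  step pc=6: andi  $3, $4, 6  regs=(0,65534,8,4,13,10)
  step pc=7: xori  $4, $2, 14  regs=(0,65534,8,4,6,10)
  step pc=8: or   $2, $3, $3  regs=(0,65534,4,4,6,10)

10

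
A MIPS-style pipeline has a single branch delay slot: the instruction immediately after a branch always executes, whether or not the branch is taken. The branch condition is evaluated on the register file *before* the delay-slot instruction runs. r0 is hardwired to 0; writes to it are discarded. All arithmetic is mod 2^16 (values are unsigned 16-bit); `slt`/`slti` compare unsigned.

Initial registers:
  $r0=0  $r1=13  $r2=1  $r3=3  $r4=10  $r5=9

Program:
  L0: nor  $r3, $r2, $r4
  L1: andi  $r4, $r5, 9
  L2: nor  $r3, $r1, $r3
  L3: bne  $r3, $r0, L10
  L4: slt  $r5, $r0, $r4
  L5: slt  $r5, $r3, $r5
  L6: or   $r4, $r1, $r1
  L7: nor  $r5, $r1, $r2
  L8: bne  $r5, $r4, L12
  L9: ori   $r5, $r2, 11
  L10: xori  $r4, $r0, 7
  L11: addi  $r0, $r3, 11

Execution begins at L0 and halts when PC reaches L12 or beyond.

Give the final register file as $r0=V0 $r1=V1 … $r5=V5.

  step pc=0: nor  $r3, $r2, $r4  regs=(0,13,1,65524,10,9)
  step pc=1: andi  $r4, $r5, 9  regs=(0,13,1,65524,9,9)
  step pc=2: nor  $r3, $r1, $r3  regs=(0,13,1,2,9,9)
  step pc=3: bne  $r3, $r0, L10  cond=T  regs=(0,13,1,2,9,9)
  step pc=4: slt  $r5, $r0, $r4  regs=(0,13,1,2,9,1)
  step pc=10: xori  $r4, $r0, 7  regs=(0,13,1,2,7,1)
  step pc=11: addi  $r0, $r3, 11  regs=(0,13,1,2,7,1)

$r0=0 $r1=13 $r2=1 $r3=2 $r4=7 $r5=1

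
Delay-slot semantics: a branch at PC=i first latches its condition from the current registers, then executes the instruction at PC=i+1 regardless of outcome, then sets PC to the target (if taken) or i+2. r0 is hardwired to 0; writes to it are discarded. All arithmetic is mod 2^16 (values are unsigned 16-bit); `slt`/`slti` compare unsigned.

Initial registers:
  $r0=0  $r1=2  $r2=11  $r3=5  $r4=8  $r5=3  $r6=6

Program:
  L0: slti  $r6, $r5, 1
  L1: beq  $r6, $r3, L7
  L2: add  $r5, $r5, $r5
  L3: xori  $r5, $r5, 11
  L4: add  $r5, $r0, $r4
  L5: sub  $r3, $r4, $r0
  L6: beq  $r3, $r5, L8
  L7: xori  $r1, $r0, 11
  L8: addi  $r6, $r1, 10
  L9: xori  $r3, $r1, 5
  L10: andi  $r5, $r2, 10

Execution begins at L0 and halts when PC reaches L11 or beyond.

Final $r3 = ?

PC=0  slti  $r6, $r5, 1      | $r0=0 $r1=2 $r2=11 $r3=5 $r4=8 $r5=3 $r6=0
PC=1  beq  $r6, $r3, L7      | $r0=0 $r1=2 $r2=11 $r3=5 $r4=8 $r5=3 $r6=0  [not taken]
PC=2  add  $r5, $r5, $r5     | $r0=0 $r1=2 $r2=11 $r3=5 $r4=8 $r5=6 $r6=0
PC=3  xori  $r5, $r5, 11     | $r0=0 $r1=2 $r2=11 $r3=5 $r4=8 $r5=13 $r6=0
PC=4  add  $r5, $r0, $r4     | $r0=0 $r1=2 $r2=11 $r3=5 $r4=8 $r5=8 $r6=0
PC=5  sub  $r3, $r4, $r0     | $r0=0 $r1=2 $r2=11 $r3=8 $r4=8 $r5=8 $r6=0
PC=6  beq  $r3, $r5, L8      | $r0=0 $r1=2 $r2=11 $r3=8 $r4=8 $r5=8 $r6=0  [TAKEN]
PC=7  xori  $r1, $r0, 11     | $r0=0 $r1=11 $r2=11 $r3=8 $r4=8 $r5=8 $r6=0
PC=8  addi  $r6, $r1, 10     | $r0=0 $r1=11 $r2=11 $r3=8 $r4=8 $r5=8 $r6=21
PC=9  xori  $r3, $r1, 5      | $r0=0 $r1=11 $r2=11 $r3=14 $r4=8 $r5=8 $r6=21
PC=10 andi  $r5, $r2, 10     | $r0=0 $r1=11 $r2=11 $r3=14 $r4=8 $r5=10 $r6=21

14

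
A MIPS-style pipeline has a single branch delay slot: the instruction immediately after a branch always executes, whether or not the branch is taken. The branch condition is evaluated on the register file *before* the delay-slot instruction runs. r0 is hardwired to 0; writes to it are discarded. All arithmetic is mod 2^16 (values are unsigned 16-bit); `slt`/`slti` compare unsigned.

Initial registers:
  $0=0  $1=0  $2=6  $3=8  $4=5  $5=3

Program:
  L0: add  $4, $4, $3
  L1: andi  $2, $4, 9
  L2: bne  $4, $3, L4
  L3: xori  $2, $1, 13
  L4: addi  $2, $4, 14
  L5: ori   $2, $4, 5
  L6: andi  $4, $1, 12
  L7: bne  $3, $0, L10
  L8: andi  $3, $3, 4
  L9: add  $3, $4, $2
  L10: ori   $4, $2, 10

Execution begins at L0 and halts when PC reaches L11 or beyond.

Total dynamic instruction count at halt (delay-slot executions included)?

[0] add  $4, $4, $3  →  {$0:0, $1:0, $2:6, $3:8, $4:13, $5:3}
[1] andi  $2, $4, 9  →  {$0:0, $1:0, $2:9, $3:8, $4:13, $5:3}
[2] bne  $4, $3, L4  →  {$0:0, $1:0, $2:9, $3:8, $4:13, $5:3}  ⟨branch taken⟩
[3] xori  $2, $1, 13  →  {$0:0, $1:0, $2:13, $3:8, $4:13, $5:3}
[4] addi  $2, $4, 14  →  {$0:0, $1:0, $2:27, $3:8, $4:13, $5:3}
[5] ori   $2, $4, 5  →  {$0:0, $1:0, $2:13, $3:8, $4:13, $5:3}
[6] andi  $4, $1, 12  →  {$0:0, $1:0, $2:13, $3:8, $4:0, $5:3}
[7] bne  $3, $0, L10  →  {$0:0, $1:0, $2:13, $3:8, $4:0, $5:3}  ⟨branch taken⟩
[8] andi  $3, $3, 4  →  {$0:0, $1:0, $2:13, $3:0, $4:0, $5:3}
[10] ori   $4, $2, 10  →  {$0:0, $1:0, $2:13, $3:0, $4:15, $5:3}

10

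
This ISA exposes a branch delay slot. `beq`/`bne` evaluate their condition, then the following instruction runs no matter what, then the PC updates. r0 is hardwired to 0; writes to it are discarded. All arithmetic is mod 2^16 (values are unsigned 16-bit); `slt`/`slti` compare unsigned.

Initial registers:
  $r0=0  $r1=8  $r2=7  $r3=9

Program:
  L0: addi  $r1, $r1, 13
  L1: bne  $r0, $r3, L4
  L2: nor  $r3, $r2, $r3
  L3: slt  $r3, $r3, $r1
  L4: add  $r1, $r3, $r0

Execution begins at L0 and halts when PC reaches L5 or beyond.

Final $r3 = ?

#0 addi  $r1, $r1, 13 ; 0/21/7/9
#1 bne  $r0, $r3, L4 ; 0/21/7/9 ; →target
#2 nor  $r3, $r2, $r3 ; 0/21/7/65520
#4 add  $r1, $r3, $r0 ; 0/65520/7/65520

65520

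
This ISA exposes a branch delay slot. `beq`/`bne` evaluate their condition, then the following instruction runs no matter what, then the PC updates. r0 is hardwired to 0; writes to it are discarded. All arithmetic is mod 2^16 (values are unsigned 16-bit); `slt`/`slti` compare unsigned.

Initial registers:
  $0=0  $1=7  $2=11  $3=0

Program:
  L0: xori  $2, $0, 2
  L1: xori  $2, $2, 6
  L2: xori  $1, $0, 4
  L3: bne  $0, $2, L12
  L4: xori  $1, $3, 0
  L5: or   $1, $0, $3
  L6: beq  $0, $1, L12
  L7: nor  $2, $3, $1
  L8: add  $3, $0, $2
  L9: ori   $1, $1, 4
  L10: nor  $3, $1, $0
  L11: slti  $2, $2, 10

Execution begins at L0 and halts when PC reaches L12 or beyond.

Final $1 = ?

0

PC=0  xori  $2, $0, 2        | $0=0 $1=7 $2=2 $3=0
PC=1  xori  $2, $2, 6        | $0=0 $1=7 $2=4 $3=0
PC=2  xori  $1, $0, 4        | $0=0 $1=4 $2=4 $3=0
PC=3  bne  $0, $2, L12       | $0=0 $1=4 $2=4 $3=0  [TAKEN]
PC=4  xori  $1, $3, 0        | $0=0 $1=0 $2=4 $3=0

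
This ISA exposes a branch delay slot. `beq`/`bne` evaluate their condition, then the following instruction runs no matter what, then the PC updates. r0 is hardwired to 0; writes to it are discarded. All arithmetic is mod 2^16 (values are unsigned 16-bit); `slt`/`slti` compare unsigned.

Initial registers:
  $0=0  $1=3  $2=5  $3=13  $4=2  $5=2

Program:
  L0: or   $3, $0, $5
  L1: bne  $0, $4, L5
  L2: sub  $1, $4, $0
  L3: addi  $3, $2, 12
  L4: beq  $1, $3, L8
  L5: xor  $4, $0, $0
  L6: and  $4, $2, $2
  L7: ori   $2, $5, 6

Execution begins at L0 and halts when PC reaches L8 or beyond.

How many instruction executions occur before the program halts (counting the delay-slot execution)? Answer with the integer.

  step pc=0: or   $3, $0, $5  regs=(0,3,5,2,2,2)
  step pc=1: bne  $0, $4, L5  cond=T  regs=(0,3,5,2,2,2)
  step pc=2: sub  $1, $4, $0  regs=(0,2,5,2,2,2)
  step pc=5: xor  $4, $0, $0  regs=(0,2,5,2,0,2)
  step pc=6: and  $4, $2, $2  regs=(0,2,5,2,5,2)
  step pc=7: ori   $2, $5, 6  regs=(0,2,6,2,5,2)

6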